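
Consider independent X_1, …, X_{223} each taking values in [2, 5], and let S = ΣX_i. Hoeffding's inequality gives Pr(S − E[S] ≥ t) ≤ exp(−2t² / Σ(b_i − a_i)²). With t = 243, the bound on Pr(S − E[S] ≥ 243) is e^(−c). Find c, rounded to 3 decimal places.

58.843

Σ(b_i − a_i)² = 223·(3)² = 2007.
c = 2t²/2007 = 2·243²/2007 = 58.8430.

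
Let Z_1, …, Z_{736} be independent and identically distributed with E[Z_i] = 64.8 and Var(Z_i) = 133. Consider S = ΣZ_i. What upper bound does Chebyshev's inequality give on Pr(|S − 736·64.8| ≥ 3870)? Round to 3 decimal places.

Var(S) = n·Var(Z_i) = 736·133 = 97888.
Chebyshev: Pr(|S − 736·64.8| ≥ 3870) ≤ Var(S)/3870² = 97888/14976900 = 0.0065.

0.007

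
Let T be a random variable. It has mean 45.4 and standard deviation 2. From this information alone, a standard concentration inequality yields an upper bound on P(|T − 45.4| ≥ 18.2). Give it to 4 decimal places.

Mean and variance are known, so Chebyshev's inequality applies.
Chebyshev: P(|T − μ| ≥ t) ≤ Var(T)/t².
Var(T) = σ² = 2² = 4.
Bound = 4 / 331.24 = 0.0121.

0.0121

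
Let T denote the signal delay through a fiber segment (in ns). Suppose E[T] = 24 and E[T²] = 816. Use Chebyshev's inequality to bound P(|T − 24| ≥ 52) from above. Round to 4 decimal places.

Var(T) = E[T²] − (E[T])² = 816 − 576 = 240.
Chebyshev's inequality: P(|T − μ| ≥ t) ≤ Var(T)/t² = 240/2704 = 0.0888.

0.0888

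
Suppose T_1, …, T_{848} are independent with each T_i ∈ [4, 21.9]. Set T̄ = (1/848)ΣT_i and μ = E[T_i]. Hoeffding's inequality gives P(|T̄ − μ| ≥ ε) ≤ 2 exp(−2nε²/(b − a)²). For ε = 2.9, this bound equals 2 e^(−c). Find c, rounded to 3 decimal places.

44.516

c = 2nε²/(b − a)² = 2·848·2.9² / 17.9² = 44.5160.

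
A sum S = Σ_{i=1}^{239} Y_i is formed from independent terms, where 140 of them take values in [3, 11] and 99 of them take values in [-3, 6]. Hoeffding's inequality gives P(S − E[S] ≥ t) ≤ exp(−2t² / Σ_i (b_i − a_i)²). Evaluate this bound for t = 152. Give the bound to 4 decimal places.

0.0658

Σ(b_i − a_i)² = 140·8² + 99·9² = 16979.
Exponent = 2·152² / 16979 = 2.72148.
Bound = exp(−2.72148) = 0.06578.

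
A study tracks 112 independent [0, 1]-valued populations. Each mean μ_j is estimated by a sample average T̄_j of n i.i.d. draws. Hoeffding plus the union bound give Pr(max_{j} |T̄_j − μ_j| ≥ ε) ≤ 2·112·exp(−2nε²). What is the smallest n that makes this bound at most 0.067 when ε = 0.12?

Need 2·112·exp(−2nε²) ≤ 0.067, i.e. exp(−2nε²) ≤ 0.067/224.
So 2nε² ≥ ln(224/0.067) = 8.114709.
Hence n ≥ 8.114709/(2·0.12²) = 281.761.
The smallest integer n is 282.

282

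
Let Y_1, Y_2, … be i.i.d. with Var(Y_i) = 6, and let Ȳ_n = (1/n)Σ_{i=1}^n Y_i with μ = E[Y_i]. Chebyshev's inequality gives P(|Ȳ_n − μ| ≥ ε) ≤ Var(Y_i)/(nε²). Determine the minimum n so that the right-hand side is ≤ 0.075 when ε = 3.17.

Require 6/(n·3.17²) ≤ 0.075, i.e. n ≥ 6/(0.075·3.17²) = 7.961.
The smallest integer n is 8.

8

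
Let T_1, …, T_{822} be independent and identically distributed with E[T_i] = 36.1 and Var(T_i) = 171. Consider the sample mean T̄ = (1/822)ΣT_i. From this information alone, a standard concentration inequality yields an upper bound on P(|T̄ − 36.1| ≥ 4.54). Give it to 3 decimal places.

0.010

With mean and variance of each term known, Chebyshev's inequality bounds the deviation of the sum (or sample mean).
Var(T̄) = Var(T_i)/n = 171/822 = 0.20803.
Chebyshev: P(|T̄ − 36.1| ≥ 4.54) ≤ Var(T̄)/(4.54)² = 171/(822·4.54²) = 0.0101.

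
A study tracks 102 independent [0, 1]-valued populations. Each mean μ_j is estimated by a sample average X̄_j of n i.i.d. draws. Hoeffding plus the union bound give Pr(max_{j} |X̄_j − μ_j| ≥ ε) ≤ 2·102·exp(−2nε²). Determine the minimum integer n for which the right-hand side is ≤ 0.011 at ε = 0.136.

Need 2·102·exp(−2nε²) ≤ 0.011, i.e. exp(−2nε²) ≤ 0.011/204.
So 2nε² ≥ ln(204/0.011) = 9.827980.
Hence n ≥ 9.827980/(2·0.136²) = 265.679.
The smallest integer n is 266.

266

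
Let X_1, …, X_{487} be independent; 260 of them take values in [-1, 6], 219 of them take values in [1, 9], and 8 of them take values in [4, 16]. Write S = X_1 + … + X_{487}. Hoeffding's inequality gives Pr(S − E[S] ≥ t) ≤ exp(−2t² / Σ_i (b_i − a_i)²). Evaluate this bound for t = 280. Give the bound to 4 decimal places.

Σ(b_i − a_i)² = 260·7² + 219·8² + 8·12² = 27908.
Exponent = 2·280² / 27908 = 5.61846.
Bound = exp(−5.61846) = 0.00363.

0.0036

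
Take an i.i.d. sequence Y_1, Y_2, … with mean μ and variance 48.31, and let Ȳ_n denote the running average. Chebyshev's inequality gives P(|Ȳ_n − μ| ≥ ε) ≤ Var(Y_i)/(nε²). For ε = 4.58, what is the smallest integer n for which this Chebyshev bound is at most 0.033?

Require 48.31/(n·4.58²) ≤ 0.033, i.e. n ≥ 48.31/(0.033·4.58²) = 69.790.
The smallest integer n is 70.

70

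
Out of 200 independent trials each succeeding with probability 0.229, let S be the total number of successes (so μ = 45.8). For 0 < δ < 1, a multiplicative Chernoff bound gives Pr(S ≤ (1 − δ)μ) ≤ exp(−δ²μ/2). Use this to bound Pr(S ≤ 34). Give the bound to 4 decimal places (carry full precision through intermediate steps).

Write 34 = (1 − δ)μ, so δ = 1 − 34/45.8 = 0.2576419…
Then the exponent is δ²μ/2 = (μ − 34)²/(2μ) = 1.520087.
Bound = exp(−1.520087) = 0.21869.

0.2187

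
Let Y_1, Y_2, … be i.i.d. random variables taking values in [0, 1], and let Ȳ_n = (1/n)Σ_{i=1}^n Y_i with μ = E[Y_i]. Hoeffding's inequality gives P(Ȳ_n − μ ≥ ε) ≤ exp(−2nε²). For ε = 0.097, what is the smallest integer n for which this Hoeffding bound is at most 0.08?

Require exp(−2nε²) ≤ 0.08, i.e. 2nε² ≥ ln(1/0.08) = 2.525729.
So n ≥ 2.525729 / (2·0.097²) = 134.219.
The smallest integer n is 135.

135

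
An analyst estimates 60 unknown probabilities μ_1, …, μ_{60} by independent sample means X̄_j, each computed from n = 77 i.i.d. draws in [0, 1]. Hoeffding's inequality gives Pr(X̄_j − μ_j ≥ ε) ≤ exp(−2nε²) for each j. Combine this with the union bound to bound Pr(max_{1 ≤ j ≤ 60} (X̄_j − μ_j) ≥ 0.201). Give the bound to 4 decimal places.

0.1191

Per-experiment Hoeffding bound: exp(−2·77·0.201²) = exp(−6.22175) = 0.0019858.
Union bound over 60 events: 60·0.0019858 = 0.11915.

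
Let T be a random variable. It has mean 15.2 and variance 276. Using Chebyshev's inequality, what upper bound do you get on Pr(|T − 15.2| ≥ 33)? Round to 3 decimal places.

0.253

Chebyshev: Pr(|T − μ| ≥ t) ≤ Var(T)/t².
Bound = 276 / 1089 = 0.2534.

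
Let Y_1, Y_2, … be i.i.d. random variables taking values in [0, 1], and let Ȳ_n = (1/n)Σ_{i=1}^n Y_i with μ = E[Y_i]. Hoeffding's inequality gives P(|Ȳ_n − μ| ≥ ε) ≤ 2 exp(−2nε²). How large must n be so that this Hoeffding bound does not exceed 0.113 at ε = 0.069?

302

Require 2·exp(−2nε²) ≤ 0.113, i.e. 2nε² ≥ ln(2/0.113) = 2.873515.
So n ≥ 2.873515 / (2·0.069²) = 301.776.
The smallest integer n is 302.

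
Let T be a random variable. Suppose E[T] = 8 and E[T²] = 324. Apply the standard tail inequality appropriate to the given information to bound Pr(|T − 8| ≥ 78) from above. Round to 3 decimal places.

0.043

The first two moments determine the variance, so Chebyshev's inequality is the sharpest standard bound available.
Var(T) = E[T²] − (E[T])² = 324 − 64 = 260.
Chebyshev's inequality: Pr(|T − μ| ≥ t) ≤ Var(T)/t² = 260/6084 = 0.0427.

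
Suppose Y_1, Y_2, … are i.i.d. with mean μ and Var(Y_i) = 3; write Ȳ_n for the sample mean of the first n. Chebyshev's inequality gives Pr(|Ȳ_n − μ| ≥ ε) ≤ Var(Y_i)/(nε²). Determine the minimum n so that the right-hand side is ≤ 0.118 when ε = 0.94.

Require 3/(n·0.94²) ≤ 0.118, i.e. n ≥ 3/(0.118·0.94²) = 28.773.
The smallest integer n is 29.

29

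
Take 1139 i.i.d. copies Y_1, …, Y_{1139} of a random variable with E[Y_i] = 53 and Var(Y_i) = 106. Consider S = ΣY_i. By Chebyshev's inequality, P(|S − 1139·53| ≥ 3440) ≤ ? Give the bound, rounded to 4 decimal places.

Var(S) = n·Var(Y_i) = 1139·106 = 120734.
Chebyshev: P(|S − 1139·53| ≥ 3440) ≤ Var(S)/3440² = 120734/11833600 = 0.0102.

0.0102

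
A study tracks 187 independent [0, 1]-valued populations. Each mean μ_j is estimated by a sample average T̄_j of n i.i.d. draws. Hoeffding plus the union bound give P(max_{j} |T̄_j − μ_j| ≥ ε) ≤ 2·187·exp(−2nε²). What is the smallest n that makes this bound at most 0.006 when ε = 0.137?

295

Need 2·187·exp(−2nε²) ≤ 0.006, i.e. exp(−2nε²) ≤ 0.006/374.
So 2nε² ≥ ln(374/0.006) = 11.040252.
Hence n ≥ 11.040252/(2·0.137²) = 294.109.
The smallest integer n is 295.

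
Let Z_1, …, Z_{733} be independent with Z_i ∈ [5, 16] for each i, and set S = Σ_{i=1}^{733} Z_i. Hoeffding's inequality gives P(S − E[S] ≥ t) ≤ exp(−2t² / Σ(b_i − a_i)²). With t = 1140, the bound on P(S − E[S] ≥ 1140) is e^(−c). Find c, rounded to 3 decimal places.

29.306

Σ(b_i − a_i)² = 733·(11)² = 88693.
c = 2t²/88693 = 2·1140²/88693 = 29.3056.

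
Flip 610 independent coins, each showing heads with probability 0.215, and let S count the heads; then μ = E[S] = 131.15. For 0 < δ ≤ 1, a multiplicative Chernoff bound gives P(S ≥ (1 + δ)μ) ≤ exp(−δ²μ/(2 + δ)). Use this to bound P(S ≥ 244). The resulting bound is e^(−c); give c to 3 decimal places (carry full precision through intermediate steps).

33.947

Write 244 = (1 + δ)μ, so δ = 244/131.15 − 1 = 0.8604651…
Then the exponent is δ²μ/(2 + δ) = (244 − μ)² / (μ·(2 + δ)) = 33.946748.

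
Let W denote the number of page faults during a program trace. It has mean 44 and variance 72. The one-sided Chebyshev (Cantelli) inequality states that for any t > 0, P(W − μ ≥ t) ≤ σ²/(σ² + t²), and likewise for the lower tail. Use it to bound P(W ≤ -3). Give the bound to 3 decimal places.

Here σ² = 72 and t = 47, so σ² + t² = 2281.
Cantelli's bound: 72/2281 = 0.0316.

0.032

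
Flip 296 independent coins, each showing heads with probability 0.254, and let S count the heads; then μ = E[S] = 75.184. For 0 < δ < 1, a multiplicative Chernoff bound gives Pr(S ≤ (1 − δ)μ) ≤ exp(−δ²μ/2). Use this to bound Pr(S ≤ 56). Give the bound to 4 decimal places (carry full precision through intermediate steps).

0.0865

Write 56 = (1 − δ)μ, so δ = 1 − 56/75.184 = 0.2551607…
Then the exponent is δ²μ/2 = (μ − 56)²/(2μ) = 2.447501.
Bound = exp(−2.447501) = 0.08651.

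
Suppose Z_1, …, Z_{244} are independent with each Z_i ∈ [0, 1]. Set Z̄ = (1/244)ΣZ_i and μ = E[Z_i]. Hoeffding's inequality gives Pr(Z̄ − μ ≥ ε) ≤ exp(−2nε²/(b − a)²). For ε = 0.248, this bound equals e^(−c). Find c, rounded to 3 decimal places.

c = 2nε²/(b − a)² = 2·244·0.248² / 1² = 30.0140.

30.014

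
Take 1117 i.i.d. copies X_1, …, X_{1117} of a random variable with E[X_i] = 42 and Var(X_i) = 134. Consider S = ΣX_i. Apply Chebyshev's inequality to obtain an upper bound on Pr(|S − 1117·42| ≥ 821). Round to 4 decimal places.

0.2221

Var(S) = n·Var(X_i) = 1117·134 = 149678.
Chebyshev: Pr(|S − 1117·42| ≥ 821) ≤ Var(S)/821² = 149678/674041 = 0.2221.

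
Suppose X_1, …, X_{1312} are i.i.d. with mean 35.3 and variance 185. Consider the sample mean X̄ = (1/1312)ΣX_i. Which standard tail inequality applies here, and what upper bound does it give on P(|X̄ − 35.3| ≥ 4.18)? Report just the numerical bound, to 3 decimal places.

With mean and variance of each term known, Chebyshev's inequality bounds the deviation of the sum (or sample mean).
Var(X̄) = Var(X_i)/n = 185/1312 = 0.14101.
Chebyshev: P(|X̄ − 35.3| ≥ 4.18) ≤ Var(X̄)/(4.18)² = 185/(1312·4.18²) = 0.0081.

0.008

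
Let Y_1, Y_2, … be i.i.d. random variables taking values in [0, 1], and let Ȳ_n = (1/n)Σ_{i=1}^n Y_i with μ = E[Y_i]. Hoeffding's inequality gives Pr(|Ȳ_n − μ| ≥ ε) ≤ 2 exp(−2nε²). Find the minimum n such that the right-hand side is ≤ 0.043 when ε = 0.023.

3630

Require 2·exp(−2nε²) ≤ 0.043, i.e. 2nε² ≥ ln(2/0.043) = 3.839702.
So n ≥ 3.839702 / (2·0.023²) = 3629.208.
The smallest integer n is 3630.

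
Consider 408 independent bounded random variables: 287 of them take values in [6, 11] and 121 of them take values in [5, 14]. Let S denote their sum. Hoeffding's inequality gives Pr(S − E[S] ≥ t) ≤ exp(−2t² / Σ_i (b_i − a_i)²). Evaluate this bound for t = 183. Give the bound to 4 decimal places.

Σ(b_i − a_i)² = 287·5² + 121·9² = 16976.
Exponent = 2·183² / 16976 = 3.94545.
Bound = exp(−3.94545) = 0.01934.

0.0193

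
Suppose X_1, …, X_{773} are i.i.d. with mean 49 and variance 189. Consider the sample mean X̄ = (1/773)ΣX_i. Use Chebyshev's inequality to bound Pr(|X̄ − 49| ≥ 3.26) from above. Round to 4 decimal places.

0.0230

Var(X̄) = Var(X_i)/n = 189/773 = 0.2445.
Chebyshev: Pr(|X̄ − 49| ≥ 3.26) ≤ Var(X̄)/(3.26)² = 189/(773·3.26²) = 0.0230.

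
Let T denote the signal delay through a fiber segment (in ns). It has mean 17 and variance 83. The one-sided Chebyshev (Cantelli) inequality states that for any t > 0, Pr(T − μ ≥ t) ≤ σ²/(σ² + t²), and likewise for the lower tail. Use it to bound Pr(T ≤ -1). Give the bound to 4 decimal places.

0.2039

Here σ² = 83 and t = 18, so σ² + t² = 407.
Cantelli's bound: 83/407 = 0.2039.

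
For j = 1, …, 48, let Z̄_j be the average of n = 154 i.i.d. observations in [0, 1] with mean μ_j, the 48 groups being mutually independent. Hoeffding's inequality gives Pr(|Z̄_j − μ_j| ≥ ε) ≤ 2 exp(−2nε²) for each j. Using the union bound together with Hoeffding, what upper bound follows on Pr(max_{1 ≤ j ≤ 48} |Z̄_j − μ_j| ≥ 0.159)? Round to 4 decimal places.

Per-experiment Hoeffding bound: 2·exp(−2·154·0.159²) = 2·exp(−7.78655) = 0.00083057.
Union bound over 48 events: 48·0.00083057 = 0.03987.

0.0399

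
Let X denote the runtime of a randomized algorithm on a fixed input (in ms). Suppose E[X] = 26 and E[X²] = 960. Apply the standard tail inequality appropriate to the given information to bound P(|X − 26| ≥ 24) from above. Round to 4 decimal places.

The first two moments determine the variance, so Chebyshev's inequality is the sharpest standard bound available.
Var(X) = E[X²] − (E[X])² = 960 − 676 = 284.
Chebyshev's inequality: P(|X − μ| ≥ t) ≤ Var(X)/t² = 284/576 = 0.4931.

0.4931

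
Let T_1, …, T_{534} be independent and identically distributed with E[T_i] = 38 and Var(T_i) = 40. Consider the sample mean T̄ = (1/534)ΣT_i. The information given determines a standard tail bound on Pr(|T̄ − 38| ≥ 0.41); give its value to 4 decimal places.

With mean and variance of each term known, Chebyshev's inequality bounds the deviation of the sum (or sample mean).
Var(T̄) = Var(T_i)/n = 40/534 = 0.074906.
Chebyshev: Pr(|T̄ − 38| ≥ 0.41) ≤ Var(T̄)/(0.41)² = 40/(534·0.41²) = 0.4456.

0.4456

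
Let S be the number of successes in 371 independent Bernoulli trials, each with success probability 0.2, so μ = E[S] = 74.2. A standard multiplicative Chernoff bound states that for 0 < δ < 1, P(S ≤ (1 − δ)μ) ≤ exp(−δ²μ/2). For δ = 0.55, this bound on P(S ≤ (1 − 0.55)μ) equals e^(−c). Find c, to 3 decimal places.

c = δ²μ/2 = 0.55²·74.2/2 = 11.2227.

11.223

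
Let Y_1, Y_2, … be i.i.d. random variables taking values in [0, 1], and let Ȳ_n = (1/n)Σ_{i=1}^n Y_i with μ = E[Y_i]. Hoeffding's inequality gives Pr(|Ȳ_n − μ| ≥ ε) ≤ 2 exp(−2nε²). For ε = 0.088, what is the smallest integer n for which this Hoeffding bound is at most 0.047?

243

Require 2·exp(−2nε²) ≤ 0.047, i.e. 2nε² ≥ ln(2/0.047) = 3.750755.
So n ≥ 3.750755 / (2·0.088²) = 242.172.
The smallest integer n is 243.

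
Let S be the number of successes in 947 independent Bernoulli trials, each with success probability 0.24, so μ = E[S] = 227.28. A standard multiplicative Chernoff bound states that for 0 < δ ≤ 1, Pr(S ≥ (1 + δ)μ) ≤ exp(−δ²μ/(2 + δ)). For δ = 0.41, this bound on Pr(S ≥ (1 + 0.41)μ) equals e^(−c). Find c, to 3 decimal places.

15.853

c = δ²μ/(2 + δ) = 0.41²·227.28/(2 + 0.41) = 15.8530.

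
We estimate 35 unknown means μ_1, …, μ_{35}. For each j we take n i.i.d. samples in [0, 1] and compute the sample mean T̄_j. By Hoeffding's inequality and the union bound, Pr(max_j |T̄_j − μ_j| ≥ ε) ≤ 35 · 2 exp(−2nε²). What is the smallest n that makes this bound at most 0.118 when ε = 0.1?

320

Need 2·35·exp(−2nε²) ≤ 0.118, i.e. exp(−2nε²) ≤ 0.118/70.
So 2nε² ≥ ln(70/0.118) = 6.385566.
Hence n ≥ 6.385566/(2·0.1²) = 319.278.
The smallest integer n is 320.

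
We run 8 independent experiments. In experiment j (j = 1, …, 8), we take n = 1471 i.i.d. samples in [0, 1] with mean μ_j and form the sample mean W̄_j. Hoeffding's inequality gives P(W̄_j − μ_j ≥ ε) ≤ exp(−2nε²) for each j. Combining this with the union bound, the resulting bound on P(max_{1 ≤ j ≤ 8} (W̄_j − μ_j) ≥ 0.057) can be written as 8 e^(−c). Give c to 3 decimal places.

Union bound over the 8 events: P(max_{1 ≤ j ≤ 8} (W̄_j − μ_j) ≥ 0.057) ≤ 8·exp(−2nε²) = 8 exp(−2·1471·0.057²).
So c = 2·1471·0.057² = 9.5586.

9.559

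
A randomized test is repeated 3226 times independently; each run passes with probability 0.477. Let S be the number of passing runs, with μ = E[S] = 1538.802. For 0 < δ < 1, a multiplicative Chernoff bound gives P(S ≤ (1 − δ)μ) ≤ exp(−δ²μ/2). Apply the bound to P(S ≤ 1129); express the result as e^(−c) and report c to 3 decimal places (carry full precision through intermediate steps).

Write 1129 = (1 − δ)μ, so δ = 1 − 1129/1538.802 = 0.2663124…
Then the exponent is δ²μ/2 = (μ − 1129)²/(2μ) = 54.567670.

54.568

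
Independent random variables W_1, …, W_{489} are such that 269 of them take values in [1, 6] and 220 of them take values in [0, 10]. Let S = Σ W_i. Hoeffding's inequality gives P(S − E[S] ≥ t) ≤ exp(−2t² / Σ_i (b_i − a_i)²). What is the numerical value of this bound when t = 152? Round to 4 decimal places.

0.2002

Σ(b_i − a_i)² = 269·5² + 220·10² = 28725.
Exponent = 2·152² / 28725 = 1.60863.
Bound = exp(−1.60863) = 0.20016.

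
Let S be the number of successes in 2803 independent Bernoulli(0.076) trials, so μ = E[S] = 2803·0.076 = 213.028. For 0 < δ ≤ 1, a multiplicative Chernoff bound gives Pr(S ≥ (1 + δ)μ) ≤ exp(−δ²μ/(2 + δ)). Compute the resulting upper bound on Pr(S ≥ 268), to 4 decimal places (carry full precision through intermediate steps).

Write 268 = (1 + δ)μ, so δ = 268/213.028 − 1 = 0.2580506…
Then the exponent is δ²μ/(2 + δ) = (268 − μ)² / (μ·(2 + δ)) = 6.282214.
Bound = exp(−6.282214) = 0.00187.

0.0019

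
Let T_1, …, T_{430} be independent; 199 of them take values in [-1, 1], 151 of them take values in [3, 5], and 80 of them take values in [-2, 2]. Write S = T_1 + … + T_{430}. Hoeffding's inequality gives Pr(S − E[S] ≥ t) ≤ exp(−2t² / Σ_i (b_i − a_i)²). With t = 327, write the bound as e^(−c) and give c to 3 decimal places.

Σ(b_i − a_i)² = 199·2² + 151·2² + 80·4² = 2680.
c = 2t² / 2680 = 2·327² / 2680 = 79.7978.

79.798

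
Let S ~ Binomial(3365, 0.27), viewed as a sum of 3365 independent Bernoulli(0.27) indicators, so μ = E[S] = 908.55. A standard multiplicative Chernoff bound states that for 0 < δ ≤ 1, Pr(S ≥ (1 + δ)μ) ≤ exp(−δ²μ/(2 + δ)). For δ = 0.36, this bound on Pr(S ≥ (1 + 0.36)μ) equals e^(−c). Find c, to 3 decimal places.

c = δ²μ/(2 + δ) = 0.36²·908.55/(2 + 0.36) = 49.8933.

49.893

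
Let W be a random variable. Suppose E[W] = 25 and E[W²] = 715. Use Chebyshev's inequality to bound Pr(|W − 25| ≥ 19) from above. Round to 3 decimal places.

Var(W) = E[W²] − (E[W])² = 715 − 625 = 90.
Chebyshev's inequality: Pr(|W − μ| ≥ t) ≤ Var(W)/t² = 90/361 = 0.2493.

0.249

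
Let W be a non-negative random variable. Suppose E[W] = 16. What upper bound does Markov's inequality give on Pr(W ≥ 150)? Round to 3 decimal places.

0.107

Markov's inequality: for a non-negative random variable, Pr(W ≥ a) ≤ E[W]/a.
Here E[W] = 16 and a = 150, so the bound is 16/150 = 0.1067.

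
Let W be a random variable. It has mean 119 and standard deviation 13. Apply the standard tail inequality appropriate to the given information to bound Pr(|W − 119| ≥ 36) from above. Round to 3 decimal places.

Mean and variance are known, so Chebyshev's inequality applies.
Chebyshev: Pr(|W − μ| ≥ t) ≤ Var(W)/t².
Var(W) = σ² = 13² = 169.
Bound = 169 / 1296 = 0.1304.

0.130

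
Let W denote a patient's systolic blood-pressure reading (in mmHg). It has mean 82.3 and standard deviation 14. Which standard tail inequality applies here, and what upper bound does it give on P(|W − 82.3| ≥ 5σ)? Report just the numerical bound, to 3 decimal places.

0.040

Mean and variance are known, so Chebyshev's inequality applies.
Chebyshev: P(|W − μ| ≥ t) ≤ Var(W)/t².
Var(W) = σ² = 14² = 196.
t = 5·14 = 70.
Bound = 196 / 4900 = 0.0400.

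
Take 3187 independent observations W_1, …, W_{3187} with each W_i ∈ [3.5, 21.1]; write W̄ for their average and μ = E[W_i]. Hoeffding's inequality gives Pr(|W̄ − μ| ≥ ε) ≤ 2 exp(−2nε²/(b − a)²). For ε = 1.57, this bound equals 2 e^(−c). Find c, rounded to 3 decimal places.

50.721

c = 2nε²/(b − a)² = 2·3187·1.57² / 17.6² = 50.7208.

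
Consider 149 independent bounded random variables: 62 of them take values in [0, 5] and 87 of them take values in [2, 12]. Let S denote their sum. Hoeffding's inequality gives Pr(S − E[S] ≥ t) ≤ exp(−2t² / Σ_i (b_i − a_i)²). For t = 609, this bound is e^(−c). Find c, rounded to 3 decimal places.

Σ(b_i − a_i)² = 62·5² + 87·10² = 10250.
c = 2t² / 10250 = 2·609² / 10250 = 72.3670.

72.367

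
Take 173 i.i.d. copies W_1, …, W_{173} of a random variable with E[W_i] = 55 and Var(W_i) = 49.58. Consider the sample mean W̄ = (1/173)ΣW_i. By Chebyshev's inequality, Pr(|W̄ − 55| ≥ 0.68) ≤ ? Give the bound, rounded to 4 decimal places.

0.6198

Var(W̄) = Var(W_i)/n = 49.58/173 = 0.28659.
Chebyshev: Pr(|W̄ − 55| ≥ 0.68) ≤ Var(W̄)/(0.68)² = 49.58/(173·0.68²) = 0.6198.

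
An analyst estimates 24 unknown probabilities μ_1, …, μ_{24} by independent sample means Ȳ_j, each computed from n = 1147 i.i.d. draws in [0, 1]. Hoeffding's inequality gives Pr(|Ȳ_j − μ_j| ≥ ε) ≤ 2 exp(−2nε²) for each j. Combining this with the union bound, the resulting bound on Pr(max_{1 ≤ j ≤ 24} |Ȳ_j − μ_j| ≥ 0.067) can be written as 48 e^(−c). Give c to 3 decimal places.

Union bound over the 24 events: Pr(max_{1 ≤ j ≤ 24} |Ȳ_j − μ_j| ≥ 0.067) ≤ 24·2·exp(−2nε²) = 48 exp(−2·1147·0.067²).
So c = 2·1147·0.067² = 10.2978.

10.298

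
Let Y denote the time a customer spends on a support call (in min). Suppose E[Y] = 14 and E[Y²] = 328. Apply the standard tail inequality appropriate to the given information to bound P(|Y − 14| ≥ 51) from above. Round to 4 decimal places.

The first two moments determine the variance, so Chebyshev's inequality is the sharpest standard bound available.
Var(Y) = E[Y²] − (E[Y])² = 328 − 196 = 132.
Chebyshev's inequality: P(|Y − μ| ≥ t) ≤ Var(Y)/t² = 132/2601 = 0.0507.

0.0507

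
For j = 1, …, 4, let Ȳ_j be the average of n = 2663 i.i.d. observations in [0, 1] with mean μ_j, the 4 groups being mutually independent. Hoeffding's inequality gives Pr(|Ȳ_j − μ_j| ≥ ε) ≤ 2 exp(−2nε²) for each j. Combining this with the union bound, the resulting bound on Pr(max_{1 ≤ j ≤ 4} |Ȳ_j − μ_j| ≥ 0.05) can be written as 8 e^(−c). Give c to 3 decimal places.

Union bound over the 4 events: Pr(max_{1 ≤ j ≤ 4} |Ȳ_j − μ_j| ≥ 0.05) ≤ 4·2·exp(−2nε²) = 8 exp(−2·2663·0.05²).
So c = 2·2663·0.05² = 13.3150.

13.315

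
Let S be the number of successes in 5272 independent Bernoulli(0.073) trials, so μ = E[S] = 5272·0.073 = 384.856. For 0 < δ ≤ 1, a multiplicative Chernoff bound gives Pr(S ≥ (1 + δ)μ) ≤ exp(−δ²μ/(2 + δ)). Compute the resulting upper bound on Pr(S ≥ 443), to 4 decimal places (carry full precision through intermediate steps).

Write 443 = (1 + δ)μ, so δ = 443/384.856 − 1 = 0.1510799…
Then the exponent is δ²μ/(2 + δ) = (443 − μ)² / (μ·(2 + δ)) = 4.083711.
Bound = exp(−4.083711) = 0.01684.

0.0168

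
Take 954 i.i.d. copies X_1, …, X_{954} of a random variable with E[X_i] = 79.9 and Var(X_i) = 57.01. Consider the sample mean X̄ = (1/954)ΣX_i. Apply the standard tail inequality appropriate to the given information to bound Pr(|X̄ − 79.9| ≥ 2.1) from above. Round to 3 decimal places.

With mean and variance of each term known, Chebyshev's inequality bounds the deviation of the sum (or sample mean).
Var(X̄) = Var(X_i)/n = 57.01/954 = 0.059759.
Chebyshev: Pr(|X̄ − 79.9| ≥ 2.1) ≤ Var(X̄)/(2.1)² = 57.01/(954·2.1²) = 0.0136.

0.014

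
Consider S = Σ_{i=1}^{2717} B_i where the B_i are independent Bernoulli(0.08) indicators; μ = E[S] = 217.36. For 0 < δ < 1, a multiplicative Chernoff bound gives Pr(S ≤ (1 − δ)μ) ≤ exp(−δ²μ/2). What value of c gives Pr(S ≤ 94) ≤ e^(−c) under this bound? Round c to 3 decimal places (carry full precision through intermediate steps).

Write 94 = (1 − δ)μ, so δ = 1 − 94/217.36 = 0.5675377…
Then the exponent is δ²μ/2 = (μ − 94)²/(2μ) = 35.005727.

35.006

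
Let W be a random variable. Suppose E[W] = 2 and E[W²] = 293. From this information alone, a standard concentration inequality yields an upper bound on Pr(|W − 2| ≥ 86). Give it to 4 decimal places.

0.0391

The first two moments determine the variance, so Chebyshev's inequality is the sharpest standard bound available.
Var(W) = E[W²] − (E[W])² = 293 − 4 = 289.
Chebyshev's inequality: Pr(|W − μ| ≥ t) ≤ Var(W)/t² = 289/7396 = 0.0391.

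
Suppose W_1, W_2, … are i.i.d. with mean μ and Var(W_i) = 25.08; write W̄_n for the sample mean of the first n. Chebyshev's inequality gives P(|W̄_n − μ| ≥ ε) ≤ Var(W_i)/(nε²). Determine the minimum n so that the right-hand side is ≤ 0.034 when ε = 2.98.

Require 25.08/(n·2.98²) ≤ 0.034, i.e. n ≥ 25.08/(0.034·2.98²) = 83.065.
The smallest integer n is 84.

84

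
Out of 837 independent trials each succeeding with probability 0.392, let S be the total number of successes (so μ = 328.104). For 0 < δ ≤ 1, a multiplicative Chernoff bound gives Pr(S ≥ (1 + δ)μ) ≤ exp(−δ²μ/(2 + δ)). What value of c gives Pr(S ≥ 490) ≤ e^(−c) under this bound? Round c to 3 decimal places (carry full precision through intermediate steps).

Write 490 = (1 + δ)μ, so δ = 490/328.104 − 1 = 0.4934289…
Then the exponent is δ²μ/(2 + δ) = (490 − μ)² / (μ·(2 + δ)) = 32.037876.

32.038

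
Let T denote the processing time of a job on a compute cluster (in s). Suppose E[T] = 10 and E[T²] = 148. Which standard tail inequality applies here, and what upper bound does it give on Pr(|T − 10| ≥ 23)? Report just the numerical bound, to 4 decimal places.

The first two moments determine the variance, so Chebyshev's inequality is the sharpest standard bound available.
Var(T) = E[T²] − (E[T])² = 148 − 100 = 48.
Chebyshev's inequality: Pr(|T − μ| ≥ t) ≤ Var(T)/t² = 48/529 = 0.0907.

0.0907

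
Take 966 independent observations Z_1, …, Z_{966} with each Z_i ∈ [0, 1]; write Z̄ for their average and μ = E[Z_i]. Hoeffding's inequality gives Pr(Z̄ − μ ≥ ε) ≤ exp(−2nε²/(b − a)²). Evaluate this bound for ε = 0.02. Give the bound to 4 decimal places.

Exponent: 2nε²/(b − a)² = 2·966·0.02² / 1² = 0.77280.
Bound = exp(−0.77280) = 0.46172.

0.4617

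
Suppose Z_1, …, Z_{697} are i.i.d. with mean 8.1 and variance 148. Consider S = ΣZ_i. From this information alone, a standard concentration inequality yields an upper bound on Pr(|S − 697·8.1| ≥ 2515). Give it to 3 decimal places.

With mean and variance of each term known, Chebyshev's inequality bounds the deviation of the sum (or sample mean).
Var(S) = n·Var(Z_i) = 697·148 = 103156.
Chebyshev: Pr(|S − 697·8.1| ≥ 2515) ≤ Var(S)/2515² = 103156/6325225 = 0.0163.

0.016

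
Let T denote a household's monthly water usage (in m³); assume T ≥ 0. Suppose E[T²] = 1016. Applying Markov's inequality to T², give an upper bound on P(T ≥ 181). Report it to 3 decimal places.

Since T ≥ 0, the event {T ≥ 181} is the same as {T² ≥ 32761}.
Markov's inequality applied to T² gives P(T² ≥ 32761) ≤ E[T²]/32761 = 1016/32761 = 0.0310.

0.031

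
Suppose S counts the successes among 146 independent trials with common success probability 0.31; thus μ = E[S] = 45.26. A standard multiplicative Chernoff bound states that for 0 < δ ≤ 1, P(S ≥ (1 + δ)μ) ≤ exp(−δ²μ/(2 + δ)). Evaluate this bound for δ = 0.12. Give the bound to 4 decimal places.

0.7353

Exponent = δ²μ/(2 + δ) = 0.12²·45.26/2.12 = 0.3074.
Bound = exp(−0.3074) = 0.73534.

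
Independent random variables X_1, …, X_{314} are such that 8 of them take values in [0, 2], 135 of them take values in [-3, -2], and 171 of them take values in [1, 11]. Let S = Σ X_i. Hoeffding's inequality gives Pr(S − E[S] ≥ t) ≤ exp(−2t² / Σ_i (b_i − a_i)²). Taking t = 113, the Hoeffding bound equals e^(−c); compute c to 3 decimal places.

Σ(b_i − a_i)² = 8·2² + 135·1² + 171·10² = 17267.
c = 2t² / 17267 = 2·113² / 17267 = 1.4790.

1.479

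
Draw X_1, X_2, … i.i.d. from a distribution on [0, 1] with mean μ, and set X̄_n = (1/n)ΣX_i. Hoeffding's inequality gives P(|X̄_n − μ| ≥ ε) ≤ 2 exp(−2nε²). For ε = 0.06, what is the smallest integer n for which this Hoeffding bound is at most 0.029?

Require 2·exp(−2nε²) ≤ 0.029, i.e. 2nε² ≥ ln(2/0.029) = 4.233607.
So n ≥ 4.233607 / (2·0.06²) = 588.001.
The smallest integer n is 589.

589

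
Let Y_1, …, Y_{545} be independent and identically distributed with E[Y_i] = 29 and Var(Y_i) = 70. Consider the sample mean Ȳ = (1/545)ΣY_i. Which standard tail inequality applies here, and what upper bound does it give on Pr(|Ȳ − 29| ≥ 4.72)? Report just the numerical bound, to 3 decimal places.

With mean and variance of each term known, Chebyshev's inequality bounds the deviation of the sum (or sample mean).
Var(Ȳ) = Var(Y_i)/n = 70/545 = 0.12844.
Chebyshev: Pr(|Ȳ − 29| ≥ 4.72) ≤ Var(Ȳ)/(4.72)² = 70/(545·4.72²) = 0.0058.

0.006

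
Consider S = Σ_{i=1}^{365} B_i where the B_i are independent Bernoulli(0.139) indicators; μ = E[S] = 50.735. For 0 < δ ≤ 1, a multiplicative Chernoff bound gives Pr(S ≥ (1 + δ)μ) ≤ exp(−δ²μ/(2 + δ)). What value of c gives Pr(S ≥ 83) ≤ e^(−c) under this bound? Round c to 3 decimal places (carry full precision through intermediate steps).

Write 83 = (1 + δ)μ, so δ = 83/50.735 − 1 = 0.6359515…
Then the exponent is δ²μ/(2 + δ) = (83 − μ)² / (μ·(2 + δ)) = 7.784277.

7.784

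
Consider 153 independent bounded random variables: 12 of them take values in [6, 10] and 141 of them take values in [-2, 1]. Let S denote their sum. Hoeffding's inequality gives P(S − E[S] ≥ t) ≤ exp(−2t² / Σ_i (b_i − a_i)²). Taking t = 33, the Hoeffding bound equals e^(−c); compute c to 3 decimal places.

Σ(b_i − a_i)² = 12·4² + 141·3² = 1461.
c = 2t² / 1461 = 2·33² / 1461 = 1.4908.

1.491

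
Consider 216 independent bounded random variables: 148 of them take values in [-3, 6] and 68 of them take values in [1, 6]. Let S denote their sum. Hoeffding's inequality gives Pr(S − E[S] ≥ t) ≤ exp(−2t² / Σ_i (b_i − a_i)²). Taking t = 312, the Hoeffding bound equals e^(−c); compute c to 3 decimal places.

14.223

Σ(b_i − a_i)² = 148·9² + 68·5² = 13688.
c = 2t² / 13688 = 2·312² / 13688 = 14.2233.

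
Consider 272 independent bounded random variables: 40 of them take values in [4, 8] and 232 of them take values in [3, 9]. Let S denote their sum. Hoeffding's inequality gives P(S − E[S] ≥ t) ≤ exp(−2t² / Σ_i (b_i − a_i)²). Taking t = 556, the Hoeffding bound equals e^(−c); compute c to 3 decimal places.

68.758

Σ(b_i − a_i)² = 40·4² + 232·6² = 8992.
c = 2t² / 8992 = 2·556² / 8992 = 68.7580.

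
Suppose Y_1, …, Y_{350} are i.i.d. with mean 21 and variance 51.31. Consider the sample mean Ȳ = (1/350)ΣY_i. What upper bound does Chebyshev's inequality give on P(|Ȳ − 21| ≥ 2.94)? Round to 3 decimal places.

Var(Ȳ) = Var(Y_i)/n = 51.31/350 = 0.1466.
Chebyshev: P(|Ȳ − 21| ≥ 2.94) ≤ Var(Ȳ)/(2.94)² = 51.31/(350·2.94²) = 0.0170.

0.017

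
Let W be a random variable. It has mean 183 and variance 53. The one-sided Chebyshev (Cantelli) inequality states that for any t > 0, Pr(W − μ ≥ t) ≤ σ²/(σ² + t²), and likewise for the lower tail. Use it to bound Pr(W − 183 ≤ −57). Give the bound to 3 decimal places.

Here σ² = 53 and t = 57, so σ² + t² = 3302.
Cantelli's bound: 53/3302 = 0.0161.

0.016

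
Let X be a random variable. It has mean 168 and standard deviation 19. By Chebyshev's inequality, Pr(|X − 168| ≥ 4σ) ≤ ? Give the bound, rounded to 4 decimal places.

Chebyshev: Pr(|X − μ| ≥ t) ≤ Var(X)/t².
Var(X) = σ² = 19² = 361.
t = 4·19 = 76.
Bound = 361 / 5776 = 0.0625.

0.0625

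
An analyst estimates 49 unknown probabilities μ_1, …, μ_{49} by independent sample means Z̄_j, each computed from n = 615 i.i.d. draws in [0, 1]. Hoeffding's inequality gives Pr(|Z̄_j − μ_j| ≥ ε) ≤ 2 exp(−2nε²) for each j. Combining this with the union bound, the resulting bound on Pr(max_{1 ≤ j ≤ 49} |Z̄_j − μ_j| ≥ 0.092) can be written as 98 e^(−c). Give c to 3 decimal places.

Union bound over the 49 events: Pr(max_{1 ≤ j ≤ 49} |Z̄_j − μ_j| ≥ 0.092) ≤ 49·2·exp(−2nε²) = 98 exp(−2·615·0.092²).
So c = 2·615·0.092² = 10.4107.

10.411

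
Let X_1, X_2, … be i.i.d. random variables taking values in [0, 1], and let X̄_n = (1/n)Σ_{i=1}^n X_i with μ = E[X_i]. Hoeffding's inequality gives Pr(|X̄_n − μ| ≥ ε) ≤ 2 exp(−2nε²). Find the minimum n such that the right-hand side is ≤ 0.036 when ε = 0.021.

Require 2·exp(−2nε²) ≤ 0.036, i.e. 2nε² ≥ ln(2/0.036) = 4.017384.
So n ≥ 4.017384 / (2·0.021²) = 4554.857.
The smallest integer n is 4555.

4555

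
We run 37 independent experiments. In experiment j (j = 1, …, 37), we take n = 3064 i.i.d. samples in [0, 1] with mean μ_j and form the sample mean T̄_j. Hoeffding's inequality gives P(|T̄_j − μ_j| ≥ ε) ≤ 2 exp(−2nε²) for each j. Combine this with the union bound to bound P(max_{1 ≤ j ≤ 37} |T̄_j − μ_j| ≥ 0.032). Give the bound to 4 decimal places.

0.1393

Per-experiment Hoeffding bound: 2·exp(−2·3064·0.032²) = 2·exp(−6.27507) = 0.0037653.
Union bound over 37 events: 37·0.0037653 = 0.13932.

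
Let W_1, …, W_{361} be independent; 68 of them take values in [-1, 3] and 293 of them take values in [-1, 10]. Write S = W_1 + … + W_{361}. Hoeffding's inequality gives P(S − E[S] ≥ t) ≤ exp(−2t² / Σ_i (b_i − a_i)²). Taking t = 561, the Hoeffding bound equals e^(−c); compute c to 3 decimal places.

17.226

Σ(b_i − a_i)² = 68·4² + 293·11² = 36541.
c = 2t² / 36541 = 2·561² / 36541 = 17.2256.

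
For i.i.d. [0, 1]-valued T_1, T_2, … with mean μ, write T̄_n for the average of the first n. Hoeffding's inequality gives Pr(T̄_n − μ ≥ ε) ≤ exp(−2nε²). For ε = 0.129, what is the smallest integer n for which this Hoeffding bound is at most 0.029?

107

Require exp(−2nε²) ≤ 0.029, i.e. 2nε² ≥ ln(1/0.029) = 3.540459.
So n ≥ 3.540459 / (2·0.129²) = 106.378.
The smallest integer n is 107.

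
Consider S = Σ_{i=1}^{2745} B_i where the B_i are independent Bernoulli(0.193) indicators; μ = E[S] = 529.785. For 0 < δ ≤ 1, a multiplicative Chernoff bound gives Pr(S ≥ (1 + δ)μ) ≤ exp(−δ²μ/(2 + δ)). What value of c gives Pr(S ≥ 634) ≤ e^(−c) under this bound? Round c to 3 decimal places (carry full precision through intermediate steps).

9.332

Write 634 = (1 + δ)μ, so δ = 634/529.785 − 1 = 0.1967119…
Then the exponent is δ²μ/(2 + δ) = (634 − μ)² / (μ·(2 + δ)) = 9.332279.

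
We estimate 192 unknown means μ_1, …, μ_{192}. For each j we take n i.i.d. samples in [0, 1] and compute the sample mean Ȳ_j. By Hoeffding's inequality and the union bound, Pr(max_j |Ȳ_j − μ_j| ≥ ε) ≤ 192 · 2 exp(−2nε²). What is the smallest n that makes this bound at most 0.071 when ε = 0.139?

Need 2·192·exp(−2nε²) ≤ 0.071, i.e. exp(−2nε²) ≤ 0.071/384.
So 2nε² ≥ ln(384/0.071) = 8.595718.
Hence n ≥ 8.595718/(2·0.139²) = 222.445.
The smallest integer n is 223.

223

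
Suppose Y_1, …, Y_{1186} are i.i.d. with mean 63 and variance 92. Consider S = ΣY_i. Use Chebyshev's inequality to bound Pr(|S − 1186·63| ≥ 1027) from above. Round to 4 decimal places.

Var(S) = n·Var(Y_i) = 1186·92 = 109112.
Chebyshev: Pr(|S − 1186·63| ≥ 1027) ≤ Var(S)/1027² = 109112/1054729 = 0.1035.

0.1035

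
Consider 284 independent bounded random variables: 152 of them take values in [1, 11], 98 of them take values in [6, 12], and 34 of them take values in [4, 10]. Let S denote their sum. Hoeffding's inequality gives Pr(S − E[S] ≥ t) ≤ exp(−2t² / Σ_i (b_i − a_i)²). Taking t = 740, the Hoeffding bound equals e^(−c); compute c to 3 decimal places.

54.892

Σ(b_i − a_i)² = 152·10² + 98·6² + 34·6² = 19952.
c = 2t² / 19952 = 2·740² / 19952 = 54.8917.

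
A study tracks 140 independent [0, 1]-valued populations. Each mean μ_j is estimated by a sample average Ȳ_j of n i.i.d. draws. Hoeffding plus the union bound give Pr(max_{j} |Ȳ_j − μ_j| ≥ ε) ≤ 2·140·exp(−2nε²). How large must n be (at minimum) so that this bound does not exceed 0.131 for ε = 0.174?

127

Need 2·140·exp(−2nε²) ≤ 0.131, i.e. exp(−2nε²) ≤ 0.131/280.
So 2nε² ≥ ln(280/0.131) = 7.667348.
Hence n ≥ 7.667348/(2·0.174²) = 126.624.
The smallest integer n is 127.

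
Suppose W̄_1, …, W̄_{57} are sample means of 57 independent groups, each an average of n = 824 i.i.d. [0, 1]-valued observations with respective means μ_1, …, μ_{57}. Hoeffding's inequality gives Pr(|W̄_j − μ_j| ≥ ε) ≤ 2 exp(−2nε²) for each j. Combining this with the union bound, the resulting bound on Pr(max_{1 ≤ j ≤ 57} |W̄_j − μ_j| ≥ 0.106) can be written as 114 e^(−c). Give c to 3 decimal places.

Union bound over the 57 events: Pr(max_{1 ≤ j ≤ 57} |W̄_j − μ_j| ≥ 0.106) ≤ 57·2·exp(−2nε²) = 114 exp(−2·824·0.106²).
So c = 2·824·0.106² = 18.5169.

18.517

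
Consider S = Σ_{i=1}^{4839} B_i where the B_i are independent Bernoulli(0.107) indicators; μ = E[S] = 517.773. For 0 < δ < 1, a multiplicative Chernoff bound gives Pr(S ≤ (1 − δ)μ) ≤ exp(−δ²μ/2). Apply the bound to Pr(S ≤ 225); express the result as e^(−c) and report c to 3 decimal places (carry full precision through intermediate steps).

82.774

Write 225 = (1 − δ)μ, so δ = 1 − 225/517.773 = 0.5654466…
Then the exponent is δ²μ/2 = (μ − 225)²/(2μ) = 82.773754.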